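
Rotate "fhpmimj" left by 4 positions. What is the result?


Input: "fhpmimj", rotate left by 4
First 4 characters: "fhpm"
Remaining characters: "imj"
Concatenate remaining + first: "imj" + "fhpm" = "imjfhpm"

imjfhpm


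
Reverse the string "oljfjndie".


Input: oljfjndie
Reading characters right to left:
  Position 8: 'e'
  Position 7: 'i'
  Position 6: 'd'
  Position 5: 'n'
  Position 4: 'j'
  Position 3: 'f'
  Position 2: 'j'
  Position 1: 'l'
  Position 0: 'o'
Reversed: eidnjfjlo

eidnjfjlo


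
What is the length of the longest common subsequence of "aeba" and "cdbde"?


LCS of "aeba" and "cdbde"
DP table:
           c    d    b    d    e
      0    0    0    0    0    0
  a   0    0    0    0    0    0
  e   0    0    0    0    0    1
  b   0    0    0    1    1    1
  a   0    0    0    1    1    1
LCS length = dp[4][5] = 1

1


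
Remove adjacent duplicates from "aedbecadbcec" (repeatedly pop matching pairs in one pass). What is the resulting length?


Input: aedbecadbcec
Stack-based adjacent duplicate removal:
  Read 'a': push. Stack: a
  Read 'e': push. Stack: ae
  Read 'd': push. Stack: aed
  Read 'b': push. Stack: aedb
  Read 'e': push. Stack: aedbe
  Read 'c': push. Stack: aedbec
  Read 'a': push. Stack: aedbeca
  Read 'd': push. Stack: aedbecad
  Read 'b': push. Stack: aedbecadb
  Read 'c': push. Stack: aedbecadbc
  Read 'e': push. Stack: aedbecadbce
  Read 'c': push. Stack: aedbecadbcec
Final stack: "aedbecadbcec" (length 12)

12


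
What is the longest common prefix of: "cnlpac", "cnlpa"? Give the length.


Words: cnlpac, cnlpa
  Position 0: all 'c' => match
  Position 1: all 'n' => match
  Position 2: all 'l' => match
  Position 3: all 'p' => match
  Position 4: all 'a' => match
LCP = "cnlpa" (length 5)

5


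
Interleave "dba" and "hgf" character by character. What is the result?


Interleaving "dba" and "hgf":
  Position 0: 'd' from first, 'h' from second => "dh"
  Position 1: 'b' from first, 'g' from second => "bg"
  Position 2: 'a' from first, 'f' from second => "af"
Result: dhbgaf

dhbgaf


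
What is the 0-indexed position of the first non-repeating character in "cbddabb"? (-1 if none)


Input: cbddabb
Character frequencies:
  'a': 1
  'b': 3
  'c': 1
  'd': 2
Scanning left to right for freq == 1:
  Position 0 ('c'): unique! => answer = 0

0


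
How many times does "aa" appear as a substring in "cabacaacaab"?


Searching for "aa" in "cabacaacaab"
Scanning each position:
  Position 0: "ca" => no
  Position 1: "ab" => no
  Position 2: "ba" => no
  Position 3: "ac" => no
  Position 4: "ca" => no
  Position 5: "aa" => MATCH
  Position 6: "ac" => no
  Position 7: "ca" => no
  Position 8: "aa" => MATCH
  Position 9: "ab" => no
Total occurrences: 2

2


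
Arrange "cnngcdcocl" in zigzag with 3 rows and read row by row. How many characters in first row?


Zigzag "cnngcdcocl" into 3 rows:
Placing characters:
  'c' => row 0
  'n' => row 1
  'n' => row 2
  'g' => row 1
  'c' => row 0
  'd' => row 1
  'c' => row 2
  'o' => row 1
  'c' => row 0
  'l' => row 1
Rows:
  Row 0: "ccc"
  Row 1: "ngdol"
  Row 2: "nc"
First row length: 3

3


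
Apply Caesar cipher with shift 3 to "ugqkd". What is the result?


Caesar cipher: shift "ugqkd" by 3
  'u' (pos 20) + 3 = pos 23 = 'x'
  'g' (pos 6) + 3 = pos 9 = 'j'
  'q' (pos 16) + 3 = pos 19 = 't'
  'k' (pos 10) + 3 = pos 13 = 'n'
  'd' (pos 3) + 3 = pos 6 = 'g'
Result: xjtng

xjtng


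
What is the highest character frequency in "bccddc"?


Input: bccddc
Character counts:
  'b': 1
  'c': 3
  'd': 2
Maximum frequency: 3

3


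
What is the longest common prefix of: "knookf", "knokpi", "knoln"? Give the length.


Words: knookf, knokpi, knoln
  Position 0: all 'k' => match
  Position 1: all 'n' => match
  Position 2: all 'o' => match
  Position 3: ('o', 'k', 'l') => mismatch, stop
LCP = "kno" (length 3)

3


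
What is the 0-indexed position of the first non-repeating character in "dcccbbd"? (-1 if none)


Input: dcccbbd
Character frequencies:
  'b': 2
  'c': 3
  'd': 2
Scanning left to right for freq == 1:
  Position 0 ('d'): freq=2, skip
  Position 1 ('c'): freq=3, skip
  Position 2 ('c'): freq=3, skip
  Position 3 ('c'): freq=3, skip
  Position 4 ('b'): freq=2, skip
  Position 5 ('b'): freq=2, skip
  Position 6 ('d'): freq=2, skip
  No unique character found => answer = -1

-1


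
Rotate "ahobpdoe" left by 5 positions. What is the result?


Input: "ahobpdoe", rotate left by 5
First 5 characters: "ahobp"
Remaining characters: "doe"
Concatenate remaining + first: "doe" + "ahobp" = "doeahobp"

doeahobp


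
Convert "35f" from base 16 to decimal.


Input: "35f" in base 16
Positional expansion:
  Digit '3' (value 3) x 16^2 = 768
  Digit '5' (value 5) x 16^1 = 80
  Digit 'f' (value 15) x 16^0 = 15
Sum = 863

863


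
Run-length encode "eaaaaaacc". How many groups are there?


Input: eaaaaaacc
Scanning for consecutive runs:
  Group 1: 'e' x 1 (positions 0-0)
  Group 2: 'a' x 6 (positions 1-6)
  Group 3: 'c' x 2 (positions 7-8)
Total groups: 3

3


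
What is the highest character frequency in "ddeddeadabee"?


Input: ddeddeadabee
Character counts:
  'a': 2
  'b': 1
  'd': 5
  'e': 4
Maximum frequency: 5

5


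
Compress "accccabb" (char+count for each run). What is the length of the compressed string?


Input: accccabb
Runs:
  'a' x 1 => "a1"
  'c' x 4 => "c4"
  'a' x 1 => "a1"
  'b' x 2 => "b2"
Compressed: "a1c4a1b2"
Compressed length: 8

8


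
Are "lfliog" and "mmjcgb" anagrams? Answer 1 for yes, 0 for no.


Strings: "lfliog", "mmjcgb"
Sorted first:  fgillo
Sorted second: bcgjmm
Differ at position 0: 'f' vs 'b' => not anagrams

0


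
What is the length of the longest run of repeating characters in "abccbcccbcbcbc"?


Input: "abccbcccbcbcbc"
Scanning for longest run:
  Position 1 ('b'): new char, reset run to 1
  Position 2 ('c'): new char, reset run to 1
  Position 3 ('c'): continues run of 'c', length=2
  Position 4 ('b'): new char, reset run to 1
  Position 5 ('c'): new char, reset run to 1
  Position 6 ('c'): continues run of 'c', length=2
  Position 7 ('c'): continues run of 'c', length=3
  Position 8 ('b'): new char, reset run to 1
  Position 9 ('c'): new char, reset run to 1
  Position 10 ('b'): new char, reset run to 1
  Position 11 ('c'): new char, reset run to 1
  Position 12 ('b'): new char, reset run to 1
  Position 13 ('c'): new char, reset run to 1
Longest run: 'c' with length 3

3


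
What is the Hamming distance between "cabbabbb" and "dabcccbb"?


Comparing "cabbabbb" and "dabcccbb" position by position:
  Position 0: 'c' vs 'd' => differ
  Position 1: 'a' vs 'a' => same
  Position 2: 'b' vs 'b' => same
  Position 3: 'b' vs 'c' => differ
  Position 4: 'a' vs 'c' => differ
  Position 5: 'b' vs 'c' => differ
  Position 6: 'b' vs 'b' => same
  Position 7: 'b' vs 'b' => same
Total differences (Hamming distance): 4

4


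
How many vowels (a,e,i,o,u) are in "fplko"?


Input: fplko
Checking each character:
  'f' at position 0: consonant
  'p' at position 1: consonant
  'l' at position 2: consonant
  'k' at position 3: consonant
  'o' at position 4: vowel (running total: 1)
Total vowels: 1

1


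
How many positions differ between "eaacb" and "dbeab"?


Comparing "eaacb" and "dbeab" position by position:
  Position 0: 'e' vs 'd' => DIFFER
  Position 1: 'a' vs 'b' => DIFFER
  Position 2: 'a' vs 'e' => DIFFER
  Position 3: 'c' vs 'a' => DIFFER
  Position 4: 'b' vs 'b' => same
Positions that differ: 4

4


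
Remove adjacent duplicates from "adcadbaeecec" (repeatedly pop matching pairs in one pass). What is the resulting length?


Input: adcadbaeecec
Stack-based adjacent duplicate removal:
  Read 'a': push. Stack: a
  Read 'd': push. Stack: ad
  Read 'c': push. Stack: adc
  Read 'a': push. Stack: adca
  Read 'd': push. Stack: adcad
  Read 'b': push. Stack: adcadb
  Read 'a': push. Stack: adcadba
  Read 'e': push. Stack: adcadbae
  Read 'e': matches stack top 'e' => pop. Stack: adcadba
  Read 'c': push. Stack: adcadbac
  Read 'e': push. Stack: adcadbace
  Read 'c': push. Stack: adcadbacec
Final stack: "adcadbacec" (length 10)

10


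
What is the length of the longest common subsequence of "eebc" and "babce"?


LCS of "eebc" and "babce"
DP table:
           b    a    b    c    e
      0    0    0    0    0    0
  e   0    0    0    0    0    1
  e   0    0    0    0    0    1
  b   0    1    1    1    1    1
  c   0    1    1    1    2    2
LCS length = dp[4][5] = 2

2


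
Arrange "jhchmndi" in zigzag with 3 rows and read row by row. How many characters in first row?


Zigzag "jhchmndi" into 3 rows:
Placing characters:
  'j' => row 0
  'h' => row 1
  'c' => row 2
  'h' => row 1
  'm' => row 0
  'n' => row 1
  'd' => row 2
  'i' => row 1
Rows:
  Row 0: "jm"
  Row 1: "hhni"
  Row 2: "cd"
First row length: 2

2


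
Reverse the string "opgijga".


Input: opgijga
Reading characters right to left:
  Position 6: 'a'
  Position 5: 'g'
  Position 4: 'j'
  Position 3: 'i'
  Position 2: 'g'
  Position 1: 'p'
  Position 0: 'o'
Reversed: agjigpo

agjigpo


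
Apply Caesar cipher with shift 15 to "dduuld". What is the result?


Caesar cipher: shift "dduuld" by 15
  'd' (pos 3) + 15 = pos 18 = 's'
  'd' (pos 3) + 15 = pos 18 = 's'
  'u' (pos 20) + 15 = pos 9 = 'j'
  'u' (pos 20) + 15 = pos 9 = 'j'
  'l' (pos 11) + 15 = pos 0 = 'a'
  'd' (pos 3) + 15 = pos 18 = 's'
Result: ssjjas

ssjjas


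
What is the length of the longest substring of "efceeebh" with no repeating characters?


Input: "efceeebh"
Sliding window (track last position of each char):
  Position 0 ('e'): window [0,0] length 1 -- new best
  Position 1 ('f'): window [0,1] length 2 -- new best
  Position 2 ('c'): window [0,2] length 3 -- new best
  Position 3 ('e'): repeat (last at 0), move window start to 1
  Position 3 ('e'): window [1,3] length 3
  Position 4 ('e'): repeat (last at 3), move window start to 4
  Position 4 ('e'): window [4,4] length 1
  Position 5 ('e'): repeat (last at 4), move window start to 5
  Position 5 ('e'): window [5,5] length 1
  Position 6 ('b'): window [5,6] length 2
  Position 7 ('h'): window [5,7] length 3
Longest substring with no repeats: "efc" with length 3

3


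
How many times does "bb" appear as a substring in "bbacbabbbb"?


Searching for "bb" in "bbacbabbbb"
Scanning each position:
  Position 0: "bb" => MATCH
  Position 1: "ba" => no
  Position 2: "ac" => no
  Position 3: "cb" => no
  Position 4: "ba" => no
  Position 5: "ab" => no
  Position 6: "bb" => MATCH
  Position 7: "bb" => MATCH
  Position 8: "bb" => MATCH
Total occurrences: 4

4


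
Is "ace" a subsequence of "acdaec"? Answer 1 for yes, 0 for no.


Check if "ace" is a subsequence of "acdaec"
Greedy scan:
  Position 0 ('a'): matches sub[0] = 'a'
  Position 1 ('c'): matches sub[1] = 'c'
  Position 2 ('d'): no match needed
  Position 3 ('a'): no match needed
  Position 4 ('e'): matches sub[2] = 'e'
  Position 5 ('c'): no match needed
All 3 characters matched => is a subsequence

1


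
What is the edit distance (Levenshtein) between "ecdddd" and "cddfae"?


Computing edit distance: "ecdddd" -> "cddfae"
DP table:
           c    d    d    f    a    e
      0    1    2    3    4    5    6
  e   1    1    2    3    4    5    5
  c   2    1    2    3    4    5    6
  d   3    2    1    2    3    4    5
  d   4    3    2    1    2    3    4
  d   5    4    3    2    2    3    4
  d   6    5    4    3    3    3    4
Edit distance = dp[6][6] = 4

4


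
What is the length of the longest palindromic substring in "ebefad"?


Input: "ebefad"
Checking substrings for palindromes:
  [0:3] "ebe" (len 3) => palindrome
Longest palindromic substring: "ebe" with length 3

3


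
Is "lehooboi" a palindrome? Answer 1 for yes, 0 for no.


Input: lehooboi
Reversed: ioboohel
  Compare pos 0 ('l') with pos 7 ('i'): MISMATCH
  Compare pos 1 ('e') with pos 6 ('o'): MISMATCH
  Compare pos 2 ('h') with pos 5 ('b'): MISMATCH
  Compare pos 3 ('o') with pos 4 ('o'): match
Result: not a palindrome

0


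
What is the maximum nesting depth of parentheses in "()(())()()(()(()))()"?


Input: "()(())()()(()(()))()"
Tracking depth:
  Position 0 '(': depth becomes 1
  Position 1 ')': depth becomes 0
  Position 2 '(': depth becomes 1
  Position 3 '(': depth becomes 2
  Position 4 ')': depth becomes 1
  Position 5 ')': depth becomes 0
  Position 6 '(': depth becomes 1
  Position 7 ')': depth becomes 0
  Position 8 '(': depth becomes 1
  Position 9 ')': depth becomes 0
  Position 10 '(': depth becomes 1
  Position 11 '(': depth becomes 2
  Position 12 ')': depth becomes 1
  Position 13 '(': depth becomes 2
  Position 14 '(': depth becomes 3
  Position 15 ')': depth becomes 2
  Position 16 ')': depth becomes 1
  Position 17 ')': depth becomes 0
  Position 18 '(': depth becomes 1
  Position 19 ')': depth becomes 0
Maximum depth reached: 3

3


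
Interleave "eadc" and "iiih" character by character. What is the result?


Interleaving "eadc" and "iiih":
  Position 0: 'e' from first, 'i' from second => "ei"
  Position 1: 'a' from first, 'i' from second => "ai"
  Position 2: 'd' from first, 'i' from second => "di"
  Position 3: 'c' from first, 'h' from second => "ch"
Result: eiaidich

eiaidich


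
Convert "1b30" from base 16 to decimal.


Input: "1b30" in base 16
Positional expansion:
  Digit '1' (value 1) x 16^3 = 4096
  Digit 'b' (value 11) x 16^2 = 2816
  Digit '3' (value 3) x 16^1 = 48
  Digit '0' (value 0) x 16^0 = 0
Sum = 6960

6960


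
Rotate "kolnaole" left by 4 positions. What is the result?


Input: "kolnaole", rotate left by 4
First 4 characters: "koln"
Remaining characters: "aole"
Concatenate remaining + first: "aole" + "koln" = "aolekoln"

aolekoln


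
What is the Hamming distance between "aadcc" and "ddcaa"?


Comparing "aadcc" and "ddcaa" position by position:
  Position 0: 'a' vs 'd' => differ
  Position 1: 'a' vs 'd' => differ
  Position 2: 'd' vs 'c' => differ
  Position 3: 'c' vs 'a' => differ
  Position 4: 'c' vs 'a' => differ
Total differences (Hamming distance): 5

5


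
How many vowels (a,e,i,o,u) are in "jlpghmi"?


Input: jlpghmi
Checking each character:
  'j' at position 0: consonant
  'l' at position 1: consonant
  'p' at position 2: consonant
  'g' at position 3: consonant
  'h' at position 4: consonant
  'm' at position 5: consonant
  'i' at position 6: vowel (running total: 1)
Total vowels: 1

1


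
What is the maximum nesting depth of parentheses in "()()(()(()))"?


Input: "()()(()(()))"
Tracking depth:
  Position 0 '(': depth becomes 1
  Position 1 ')': depth becomes 0
  Position 2 '(': depth becomes 1
  Position 3 ')': depth becomes 0
  Position 4 '(': depth becomes 1
  Position 5 '(': depth becomes 2
  Position 6 ')': depth becomes 1
  Position 7 '(': depth becomes 2
  Position 8 '(': depth becomes 3
  Position 9 ')': depth becomes 2
  Position 10 ')': depth becomes 1
  Position 11 ')': depth becomes 0
Maximum depth reached: 3

3


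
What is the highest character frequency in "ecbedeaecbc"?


Input: ecbedeaecbc
Character counts:
  'a': 1
  'b': 2
  'c': 3
  'd': 1
  'e': 4
Maximum frequency: 4

4


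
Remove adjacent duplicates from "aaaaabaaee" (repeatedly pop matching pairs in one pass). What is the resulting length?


Input: aaaaabaaee
Stack-based adjacent duplicate removal:
  Read 'a': push. Stack: a
  Read 'a': matches stack top 'a' => pop. Stack: (empty)
  Read 'a': push. Stack: a
  Read 'a': matches stack top 'a' => pop. Stack: (empty)
  Read 'a': push. Stack: a
  Read 'b': push. Stack: ab
  Read 'a': push. Stack: aba
  Read 'a': matches stack top 'a' => pop. Stack: ab
  Read 'e': push. Stack: abe
  Read 'e': matches stack top 'e' => pop. Stack: ab
Final stack: "ab" (length 2)

2


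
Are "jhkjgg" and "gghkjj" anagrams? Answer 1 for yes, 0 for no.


Strings: "jhkjgg", "gghkjj"
Sorted first:  gghjjk
Sorted second: gghjjk
Sorted forms match => anagrams

1


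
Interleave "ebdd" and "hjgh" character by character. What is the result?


Interleaving "ebdd" and "hjgh":
  Position 0: 'e' from first, 'h' from second => "eh"
  Position 1: 'b' from first, 'j' from second => "bj"
  Position 2: 'd' from first, 'g' from second => "dg"
  Position 3: 'd' from first, 'h' from second => "dh"
Result: ehbjdgdh

ehbjdgdh


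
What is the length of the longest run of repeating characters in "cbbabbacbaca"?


Input: "cbbabbacbaca"
Scanning for longest run:
  Position 1 ('b'): new char, reset run to 1
  Position 2 ('b'): continues run of 'b', length=2
  Position 3 ('a'): new char, reset run to 1
  Position 4 ('b'): new char, reset run to 1
  Position 5 ('b'): continues run of 'b', length=2
  Position 6 ('a'): new char, reset run to 1
  Position 7 ('c'): new char, reset run to 1
  Position 8 ('b'): new char, reset run to 1
  Position 9 ('a'): new char, reset run to 1
  Position 10 ('c'): new char, reset run to 1
  Position 11 ('a'): new char, reset run to 1
Longest run: 'b' with length 2

2


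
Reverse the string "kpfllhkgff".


Input: kpfllhkgff
Reading characters right to left:
  Position 9: 'f'
  Position 8: 'f'
  Position 7: 'g'
  Position 6: 'k'
  Position 5: 'h'
  Position 4: 'l'
  Position 3: 'l'
  Position 2: 'f'
  Position 1: 'p'
  Position 0: 'k'
Reversed: ffgkhllfpk

ffgkhllfpk


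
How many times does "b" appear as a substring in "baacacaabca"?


Searching for "b" in "baacacaabca"
Scanning each position:
  Position 0: "b" => MATCH
  Position 1: "a" => no
  Position 2: "a" => no
  Position 3: "c" => no
  Position 4: "a" => no
  Position 5: "c" => no
  Position 6: "a" => no
  Position 7: "a" => no
  Position 8: "b" => MATCH
  Position 9: "c" => no
  Position 10: "a" => no
Total occurrences: 2

2


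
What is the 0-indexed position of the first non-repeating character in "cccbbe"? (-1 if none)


Input: cccbbe
Character frequencies:
  'b': 2
  'c': 3
  'e': 1
Scanning left to right for freq == 1:
  Position 0 ('c'): freq=3, skip
  Position 1 ('c'): freq=3, skip
  Position 2 ('c'): freq=3, skip
  Position 3 ('b'): freq=2, skip
  Position 4 ('b'): freq=2, skip
  Position 5 ('e'): unique! => answer = 5

5


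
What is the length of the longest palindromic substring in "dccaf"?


Input: "dccaf"
Checking substrings for palindromes:
  [1:3] "cc" (len 2) => palindrome
Longest palindromic substring: "cc" with length 2

2


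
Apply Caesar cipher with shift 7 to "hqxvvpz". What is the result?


Caesar cipher: shift "hqxvvpz" by 7
  'h' (pos 7) + 7 = pos 14 = 'o'
  'q' (pos 16) + 7 = pos 23 = 'x'
  'x' (pos 23) + 7 = pos 4 = 'e'
  'v' (pos 21) + 7 = pos 2 = 'c'
  'v' (pos 21) + 7 = pos 2 = 'c'
  'p' (pos 15) + 7 = pos 22 = 'w'
  'z' (pos 25) + 7 = pos 6 = 'g'
Result: oxeccwg

oxeccwg


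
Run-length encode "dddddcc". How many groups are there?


Input: dddddcc
Scanning for consecutive runs:
  Group 1: 'd' x 5 (positions 0-4)
  Group 2: 'c' x 2 (positions 5-6)
Total groups: 2

2


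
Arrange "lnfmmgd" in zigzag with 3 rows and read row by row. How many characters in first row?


Zigzag "lnfmmgd" into 3 rows:
Placing characters:
  'l' => row 0
  'n' => row 1
  'f' => row 2
  'm' => row 1
  'm' => row 0
  'g' => row 1
  'd' => row 2
Rows:
  Row 0: "lm"
  Row 1: "nmg"
  Row 2: "fd"
First row length: 2

2


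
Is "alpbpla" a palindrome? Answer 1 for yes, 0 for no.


Input: alpbpla
Reversed: alpbpla
  Compare pos 0 ('a') with pos 6 ('a'): match
  Compare pos 1 ('l') with pos 5 ('l'): match
  Compare pos 2 ('p') with pos 4 ('p'): match
Result: palindrome

1


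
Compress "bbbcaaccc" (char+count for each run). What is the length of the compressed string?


Input: bbbcaaccc
Runs:
  'b' x 3 => "b3"
  'c' x 1 => "c1"
  'a' x 2 => "a2"
  'c' x 3 => "c3"
Compressed: "b3c1a2c3"
Compressed length: 8

8


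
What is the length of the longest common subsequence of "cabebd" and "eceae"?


LCS of "cabebd" and "eceae"
DP table:
           e    c    e    a    e
      0    0    0    0    0    0
  c   0    0    1    1    1    1
  a   0    0    1    1    2    2
  b   0    0    1    1    2    2
  e   0    1    1    2    2    3
  b   0    1    1    2    2    3
  d   0    1    1    2    2    3
LCS length = dp[6][5] = 3

3


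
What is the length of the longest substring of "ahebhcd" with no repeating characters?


Input: "ahebhcd"
Sliding window (track last position of each char):
  Position 0 ('a'): window [0,0] length 1 -- new best
  Position 1 ('h'): window [0,1] length 2 -- new best
  Position 2 ('e'): window [0,2] length 3 -- new best
  Position 3 ('b'): window [0,3] length 4 -- new best
  Position 4 ('h'): repeat (last at 1), move window start to 2
  Position 4 ('h'): window [2,4] length 3
  Position 5 ('c'): window [2,5] length 4
  Position 6 ('d'): window [2,6] length 5 -- new best
Longest substring with no repeats: "ebhcd" with length 5

5


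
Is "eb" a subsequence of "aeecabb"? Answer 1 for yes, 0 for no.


Check if "eb" is a subsequence of "aeecabb"
Greedy scan:
  Position 0 ('a'): no match needed
  Position 1 ('e'): matches sub[0] = 'e'
  Position 2 ('e'): no match needed
  Position 3 ('c'): no match needed
  Position 4 ('a'): no match needed
  Position 5 ('b'): matches sub[1] = 'b'
  Position 6 ('b'): no match needed
All 2 characters matched => is a subsequence

1


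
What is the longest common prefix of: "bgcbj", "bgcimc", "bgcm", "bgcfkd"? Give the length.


Words: bgcbj, bgcimc, bgcm, bgcfkd
  Position 0: all 'b' => match
  Position 1: all 'g' => match
  Position 2: all 'c' => match
  Position 3: ('b', 'i', 'm', 'f') => mismatch, stop
LCP = "bgc" (length 3)

3


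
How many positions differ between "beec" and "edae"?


Comparing "beec" and "edae" position by position:
  Position 0: 'b' vs 'e' => DIFFER
  Position 1: 'e' vs 'd' => DIFFER
  Position 2: 'e' vs 'a' => DIFFER
  Position 3: 'c' vs 'e' => DIFFER
Positions that differ: 4

4


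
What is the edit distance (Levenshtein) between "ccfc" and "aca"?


Computing edit distance: "ccfc" -> "aca"
DP table:
           a    c    a
      0    1    2    3
  c   1    1    1    2
  c   2    2    1    2
  f   3    3    2    2
  c   4    4    3    3
Edit distance = dp[4][3] = 3

3


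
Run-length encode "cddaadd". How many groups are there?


Input: cddaadd
Scanning for consecutive runs:
  Group 1: 'c' x 1 (positions 0-0)
  Group 2: 'd' x 2 (positions 1-2)
  Group 3: 'a' x 2 (positions 3-4)
  Group 4: 'd' x 2 (positions 5-6)
Total groups: 4

4


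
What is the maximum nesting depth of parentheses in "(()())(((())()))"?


Input: "(()())(((())()))"
Tracking depth:
  Position 0 '(': depth becomes 1
  Position 1 '(': depth becomes 2
  Position 2 ')': depth becomes 1
  Position 3 '(': depth becomes 2
  Position 4 ')': depth becomes 1
  Position 5 ')': depth becomes 0
  Position 6 '(': depth becomes 1
  Position 7 '(': depth becomes 2
  Position 8 '(': depth becomes 3
  Position 9 '(': depth becomes 4
  Position 10 ')': depth becomes 3
  Position 11 ')': depth becomes 2
  Position 12 '(': depth becomes 3
  Position 13 ')': depth becomes 2
  Position 14 ')': depth becomes 1
  Position 15 ')': depth becomes 0
Maximum depth reached: 4

4


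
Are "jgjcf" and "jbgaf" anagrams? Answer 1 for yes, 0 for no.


Strings: "jgjcf", "jbgaf"
Sorted first:  cfgjj
Sorted second: abfgj
Differ at position 0: 'c' vs 'a' => not anagrams

0


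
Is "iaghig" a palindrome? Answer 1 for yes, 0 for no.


Input: iaghig
Reversed: gihgai
  Compare pos 0 ('i') with pos 5 ('g'): MISMATCH
  Compare pos 1 ('a') with pos 4 ('i'): MISMATCH
  Compare pos 2 ('g') with pos 3 ('h'): MISMATCH
Result: not a palindrome

0


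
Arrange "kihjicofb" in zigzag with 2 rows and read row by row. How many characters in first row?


Zigzag "kihjicofb" into 2 rows:
Placing characters:
  'k' => row 0
  'i' => row 1
  'h' => row 0
  'j' => row 1
  'i' => row 0
  'c' => row 1
  'o' => row 0
  'f' => row 1
  'b' => row 0
Rows:
  Row 0: "khiob"
  Row 1: "ijcf"
First row length: 5

5


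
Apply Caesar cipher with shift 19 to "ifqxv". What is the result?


Caesar cipher: shift "ifqxv" by 19
  'i' (pos 8) + 19 = pos 1 = 'b'
  'f' (pos 5) + 19 = pos 24 = 'y'
  'q' (pos 16) + 19 = pos 9 = 'j'
  'x' (pos 23) + 19 = pos 16 = 'q'
  'v' (pos 21) + 19 = pos 14 = 'o'
Result: byjqo

byjqo


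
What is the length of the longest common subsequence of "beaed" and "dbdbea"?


LCS of "beaed" and "dbdbea"
DP table:
           d    b    d    b    e    a
      0    0    0    0    0    0    0
  b   0    0    1    1    1    1    1
  e   0    0    1    1    1    2    2
  a   0    0    1    1    1    2    3
  e   0    0    1    1    1    2    3
  d   0    1    1    2    2    2    3
LCS length = dp[5][6] = 3

3


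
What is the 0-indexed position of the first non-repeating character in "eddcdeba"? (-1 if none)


Input: eddcdeba
Character frequencies:
  'a': 1
  'b': 1
  'c': 1
  'd': 3
  'e': 2
Scanning left to right for freq == 1:
  Position 0 ('e'): freq=2, skip
  Position 1 ('d'): freq=3, skip
  Position 2 ('d'): freq=3, skip
  Position 3 ('c'): unique! => answer = 3

3


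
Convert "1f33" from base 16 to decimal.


Input: "1f33" in base 16
Positional expansion:
  Digit '1' (value 1) x 16^3 = 4096
  Digit 'f' (value 15) x 16^2 = 3840
  Digit '3' (value 3) x 16^1 = 48
  Digit '3' (value 3) x 16^0 = 3
Sum = 7987

7987


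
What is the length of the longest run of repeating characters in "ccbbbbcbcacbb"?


Input: "ccbbbbcbcacbb"
Scanning for longest run:
  Position 1 ('c'): continues run of 'c', length=2
  Position 2 ('b'): new char, reset run to 1
  Position 3 ('b'): continues run of 'b', length=2
  Position 4 ('b'): continues run of 'b', length=3
  Position 5 ('b'): continues run of 'b', length=4
  Position 6 ('c'): new char, reset run to 1
  Position 7 ('b'): new char, reset run to 1
  Position 8 ('c'): new char, reset run to 1
  Position 9 ('a'): new char, reset run to 1
  Position 10 ('c'): new char, reset run to 1
  Position 11 ('b'): new char, reset run to 1
  Position 12 ('b'): continues run of 'b', length=2
Longest run: 'b' with length 4

4


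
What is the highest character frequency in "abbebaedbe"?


Input: abbebaedbe
Character counts:
  'a': 2
  'b': 4
  'd': 1
  'e': 3
Maximum frequency: 4

4


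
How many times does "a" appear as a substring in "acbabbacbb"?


Searching for "a" in "acbabbacbb"
Scanning each position:
  Position 0: "a" => MATCH
  Position 1: "c" => no
  Position 2: "b" => no
  Position 3: "a" => MATCH
  Position 4: "b" => no
  Position 5: "b" => no
  Position 6: "a" => MATCH
  Position 7: "c" => no
  Position 8: "b" => no
  Position 9: "b" => no
Total occurrences: 3

3


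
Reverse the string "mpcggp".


Input: mpcggp
Reading characters right to left:
  Position 5: 'p'
  Position 4: 'g'
  Position 3: 'g'
  Position 2: 'c'
  Position 1: 'p'
  Position 0: 'm'
Reversed: pggcpm

pggcpm


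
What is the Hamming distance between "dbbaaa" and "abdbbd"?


Comparing "dbbaaa" and "abdbbd" position by position:
  Position 0: 'd' vs 'a' => differ
  Position 1: 'b' vs 'b' => same
  Position 2: 'b' vs 'd' => differ
  Position 3: 'a' vs 'b' => differ
  Position 4: 'a' vs 'b' => differ
  Position 5: 'a' vs 'd' => differ
Total differences (Hamming distance): 5

5


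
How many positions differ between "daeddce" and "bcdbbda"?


Comparing "daeddce" and "bcdbbda" position by position:
  Position 0: 'd' vs 'b' => DIFFER
  Position 1: 'a' vs 'c' => DIFFER
  Position 2: 'e' vs 'd' => DIFFER
  Position 3: 'd' vs 'b' => DIFFER
  Position 4: 'd' vs 'b' => DIFFER
  Position 5: 'c' vs 'd' => DIFFER
  Position 6: 'e' vs 'a' => DIFFER
Positions that differ: 7

7


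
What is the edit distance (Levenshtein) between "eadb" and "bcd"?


Computing edit distance: "eadb" -> "bcd"
DP table:
           b    c    d
      0    1    2    3
  e   1    1    2    3
  a   2    2    2    3
  d   3    3    3    2
  b   4    3    4    3
Edit distance = dp[4][3] = 3

3


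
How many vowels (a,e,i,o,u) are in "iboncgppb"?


Input: iboncgppb
Checking each character:
  'i' at position 0: vowel (running total: 1)
  'b' at position 1: consonant
  'o' at position 2: vowel (running total: 2)
  'n' at position 3: consonant
  'c' at position 4: consonant
  'g' at position 5: consonant
  'p' at position 6: consonant
  'p' at position 7: consonant
  'b' at position 8: consonant
Total vowels: 2

2


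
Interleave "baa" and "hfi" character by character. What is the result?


Interleaving "baa" and "hfi":
  Position 0: 'b' from first, 'h' from second => "bh"
  Position 1: 'a' from first, 'f' from second => "af"
  Position 2: 'a' from first, 'i' from second => "ai"
Result: bhafai

bhafai


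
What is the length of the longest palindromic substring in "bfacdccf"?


Input: "bfacdccf"
Checking substrings for palindromes:
  [3:6] "cdc" (len 3) => palindrome
  [5:7] "cc" (len 2) => palindrome
Longest palindromic substring: "cdc" with length 3

3


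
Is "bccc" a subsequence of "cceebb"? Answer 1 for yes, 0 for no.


Check if "bccc" is a subsequence of "cceebb"
Greedy scan:
  Position 0 ('c'): no match needed
  Position 1 ('c'): no match needed
  Position 2 ('e'): no match needed
  Position 3 ('e'): no match needed
  Position 4 ('b'): matches sub[0] = 'b'
  Position 5 ('b'): no match needed
Only matched 1/4 characters => not a subsequence

0


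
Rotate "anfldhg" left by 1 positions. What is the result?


Input: "anfldhg", rotate left by 1
First 1 characters: "a"
Remaining characters: "nfldhg"
Concatenate remaining + first: "nfldhg" + "a" = "nfldhga"

nfldhga


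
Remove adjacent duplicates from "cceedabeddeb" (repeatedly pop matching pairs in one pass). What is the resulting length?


Input: cceedabeddeb
Stack-based adjacent duplicate removal:
  Read 'c': push. Stack: c
  Read 'c': matches stack top 'c' => pop. Stack: (empty)
  Read 'e': push. Stack: e
  Read 'e': matches stack top 'e' => pop. Stack: (empty)
  Read 'd': push. Stack: d
  Read 'a': push. Stack: da
  Read 'b': push. Stack: dab
  Read 'e': push. Stack: dabe
  Read 'd': push. Stack: dabed
  Read 'd': matches stack top 'd' => pop. Stack: dabe
  Read 'e': matches stack top 'e' => pop. Stack: dab
  Read 'b': matches stack top 'b' => pop. Stack: da
Final stack: "da" (length 2)

2


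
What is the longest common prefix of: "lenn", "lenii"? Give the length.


Words: lenn, lenii
  Position 0: all 'l' => match
  Position 1: all 'e' => match
  Position 2: all 'n' => match
  Position 3: ('n', 'i') => mismatch, stop
LCP = "len" (length 3)

3


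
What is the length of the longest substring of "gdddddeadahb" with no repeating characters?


Input: "gdddddeadahb"
Sliding window (track last position of each char):
  Position 0 ('g'): window [0,0] length 1 -- new best
  Position 1 ('d'): window [0,1] length 2 -- new best
  Position 2 ('d'): repeat (last at 1), move window start to 2
  Position 2 ('d'): window [2,2] length 1
  Position 3 ('d'): repeat (last at 2), move window start to 3
  Position 3 ('d'): window [3,3] length 1
  Position 4 ('d'): repeat (last at 3), move window start to 4
  Position 4 ('d'): window [4,4] length 1
  Position 5 ('d'): repeat (last at 4), move window start to 5
  Position 5 ('d'): window [5,5] length 1
  Position 6 ('e'): window [5,6] length 2
  Position 7 ('a'): window [5,7] length 3 -- new best
  Position 8 ('d'): repeat (last at 5), move window start to 6
  Position 8 ('d'): window [6,8] length 3
  Position 9 ('a'): repeat (last at 7), move window start to 8
  Position 9 ('a'): window [8,9] length 2
  Position 10 ('h'): window [8,10] length 3
  Position 11 ('b'): window [8,11] length 4 -- new best
Longest substring with no repeats: "dahb" with length 4

4


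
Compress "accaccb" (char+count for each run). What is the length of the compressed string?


Input: accaccb
Runs:
  'a' x 1 => "a1"
  'c' x 2 => "c2"
  'a' x 1 => "a1"
  'c' x 2 => "c2"
  'b' x 1 => "b1"
Compressed: "a1c2a1c2b1"
Compressed length: 10

10


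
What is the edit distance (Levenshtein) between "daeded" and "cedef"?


Computing edit distance: "daeded" -> "cedef"
DP table:
           c    e    d    e    f
      0    1    2    3    4    5
  d   1    1    2    2    3    4
  a   2    2    2    3    3    4
  e   3    3    2    3    3    4
  d   4    4    3    2    3    4
  e   5    5    4    3    2    3
  d   6    6    5    4    3    3
Edit distance = dp[6][5] = 3

3


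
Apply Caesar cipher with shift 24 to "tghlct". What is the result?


Caesar cipher: shift "tghlct" by 24
  't' (pos 19) + 24 = pos 17 = 'r'
  'g' (pos 6) + 24 = pos 4 = 'e'
  'h' (pos 7) + 24 = pos 5 = 'f'
  'l' (pos 11) + 24 = pos 9 = 'j'
  'c' (pos 2) + 24 = pos 0 = 'a'
  't' (pos 19) + 24 = pos 17 = 'r'
Result: refjar

refjar


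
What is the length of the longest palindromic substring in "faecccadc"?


Input: "faecccadc"
Checking substrings for palindromes:
  [3:6] "ccc" (len 3) => palindrome
  [3:5] "cc" (len 2) => palindrome
  [4:6] "cc" (len 2) => palindrome
Longest palindromic substring: "ccc" with length 3

3


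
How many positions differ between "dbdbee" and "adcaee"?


Comparing "dbdbee" and "adcaee" position by position:
  Position 0: 'd' vs 'a' => DIFFER
  Position 1: 'b' vs 'd' => DIFFER
  Position 2: 'd' vs 'c' => DIFFER
  Position 3: 'b' vs 'a' => DIFFER
  Position 4: 'e' vs 'e' => same
  Position 5: 'e' vs 'e' => same
Positions that differ: 4

4


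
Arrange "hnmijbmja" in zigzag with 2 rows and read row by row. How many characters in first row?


Zigzag "hnmijbmja" into 2 rows:
Placing characters:
  'h' => row 0
  'n' => row 1
  'm' => row 0
  'i' => row 1
  'j' => row 0
  'b' => row 1
  'm' => row 0
  'j' => row 1
  'a' => row 0
Rows:
  Row 0: "hmjma"
  Row 1: "nibj"
First row length: 5

5


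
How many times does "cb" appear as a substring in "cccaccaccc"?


Searching for "cb" in "cccaccaccc"
Scanning each position:
  Position 0: "cc" => no
  Position 1: "cc" => no
  Position 2: "ca" => no
  Position 3: "ac" => no
  Position 4: "cc" => no
  Position 5: "ca" => no
  Position 6: "ac" => no
  Position 7: "cc" => no
  Position 8: "cc" => no
Total occurrences: 0

0


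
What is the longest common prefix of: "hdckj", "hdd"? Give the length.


Words: hdckj, hdd
  Position 0: all 'h' => match
  Position 1: all 'd' => match
  Position 2: ('c', 'd') => mismatch, stop
LCP = "hd" (length 2)

2


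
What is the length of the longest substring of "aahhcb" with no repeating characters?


Input: "aahhcb"
Sliding window (track last position of each char):
  Position 0 ('a'): window [0,0] length 1 -- new best
  Position 1 ('a'): repeat (last at 0), move window start to 1
  Position 1 ('a'): window [1,1] length 1
  Position 2 ('h'): window [1,2] length 2 -- new best
  Position 3 ('h'): repeat (last at 2), move window start to 3
  Position 3 ('h'): window [3,3] length 1
  Position 4 ('c'): window [3,4] length 2
  Position 5 ('b'): window [3,5] length 3 -- new best
Longest substring with no repeats: "hcb" with length 3

3


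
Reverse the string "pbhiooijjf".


Input: pbhiooijjf
Reading characters right to left:
  Position 9: 'f'
  Position 8: 'j'
  Position 7: 'j'
  Position 6: 'i'
  Position 5: 'o'
  Position 4: 'o'
  Position 3: 'i'
  Position 2: 'h'
  Position 1: 'b'
  Position 0: 'p'
Reversed: fjjiooihbp

fjjiooihbp


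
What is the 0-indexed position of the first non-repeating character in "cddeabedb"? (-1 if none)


Input: cddeabedb
Character frequencies:
  'a': 1
  'b': 2
  'c': 1
  'd': 3
  'e': 2
Scanning left to right for freq == 1:
  Position 0 ('c'): unique! => answer = 0

0


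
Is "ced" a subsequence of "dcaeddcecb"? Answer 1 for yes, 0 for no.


Check if "ced" is a subsequence of "dcaeddcecb"
Greedy scan:
  Position 0 ('d'): no match needed
  Position 1 ('c'): matches sub[0] = 'c'
  Position 2 ('a'): no match needed
  Position 3 ('e'): matches sub[1] = 'e'
  Position 4 ('d'): matches sub[2] = 'd'
  Position 5 ('d'): no match needed
  Position 6 ('c'): no match needed
  Position 7 ('e'): no match needed
  Position 8 ('c'): no match needed
  Position 9 ('b'): no match needed
All 3 characters matched => is a subsequence

1


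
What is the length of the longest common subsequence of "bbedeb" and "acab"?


LCS of "bbedeb" and "acab"
DP table:
           a    c    a    b
      0    0    0    0    0
  b   0    0    0    0    1
  b   0    0    0    0    1
  e   0    0    0    0    1
  d   0    0    0    0    1
  e   0    0    0    0    1
  b   0    0    0    0    1
LCS length = dp[6][4] = 1

1


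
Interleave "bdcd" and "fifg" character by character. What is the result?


Interleaving "bdcd" and "fifg":
  Position 0: 'b' from first, 'f' from second => "bf"
  Position 1: 'd' from first, 'i' from second => "di"
  Position 2: 'c' from first, 'f' from second => "cf"
  Position 3: 'd' from first, 'g' from second => "dg"
Result: bfdicfdg

bfdicfdg


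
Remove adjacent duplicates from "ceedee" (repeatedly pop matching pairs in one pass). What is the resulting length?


Input: ceedee
Stack-based adjacent duplicate removal:
  Read 'c': push. Stack: c
  Read 'e': push. Stack: ce
  Read 'e': matches stack top 'e' => pop. Stack: c
  Read 'd': push. Stack: cd
  Read 'e': push. Stack: cde
  Read 'e': matches stack top 'e' => pop. Stack: cd
Final stack: "cd" (length 2)

2


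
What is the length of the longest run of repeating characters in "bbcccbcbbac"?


Input: "bbcccbcbbac"
Scanning for longest run:
  Position 1 ('b'): continues run of 'b', length=2
  Position 2 ('c'): new char, reset run to 1
  Position 3 ('c'): continues run of 'c', length=2
  Position 4 ('c'): continues run of 'c', length=3
  Position 5 ('b'): new char, reset run to 1
  Position 6 ('c'): new char, reset run to 1
  Position 7 ('b'): new char, reset run to 1
  Position 8 ('b'): continues run of 'b', length=2
  Position 9 ('a'): new char, reset run to 1
  Position 10 ('c'): new char, reset run to 1
Longest run: 'c' with length 3

3


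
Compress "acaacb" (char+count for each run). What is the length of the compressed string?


Input: acaacb
Runs:
  'a' x 1 => "a1"
  'c' x 1 => "c1"
  'a' x 2 => "a2"
  'c' x 1 => "c1"
  'b' x 1 => "b1"
Compressed: "a1c1a2c1b1"
Compressed length: 10

10


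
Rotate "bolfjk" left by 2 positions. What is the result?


Input: "bolfjk", rotate left by 2
First 2 characters: "bo"
Remaining characters: "lfjk"
Concatenate remaining + first: "lfjk" + "bo" = "lfjkbo"

lfjkbo


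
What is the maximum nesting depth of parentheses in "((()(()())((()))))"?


Input: "((()(()())((()))))"
Tracking depth:
  Position 0 '(': depth becomes 1
  Position 1 '(': depth becomes 2
  Position 2 '(': depth becomes 3
  Position 3 ')': depth becomes 2
  Position 4 '(': depth becomes 3
  Position 5 '(': depth becomes 4
  Position 6 ')': depth becomes 3
  Position 7 '(': depth becomes 4
  Position 8 ')': depth becomes 3
  Position 9 ')': depth becomes 2
  Position 10 '(': depth becomes 3
  Position 11 '(': depth becomes 4
  Position 12 '(': depth becomes 5
  Position 13 ')': depth becomes 4
  Position 14 ')': depth becomes 3
  Position 15 ')': depth becomes 2
  Position 16 ')': depth becomes 1
  Position 17 ')': depth becomes 0
Maximum depth reached: 5

5


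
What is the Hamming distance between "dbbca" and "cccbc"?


Comparing "dbbca" and "cccbc" position by position:
  Position 0: 'd' vs 'c' => differ
  Position 1: 'b' vs 'c' => differ
  Position 2: 'b' vs 'c' => differ
  Position 3: 'c' vs 'b' => differ
  Position 4: 'a' vs 'c' => differ
Total differences (Hamming distance): 5

5


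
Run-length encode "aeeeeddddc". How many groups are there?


Input: aeeeeddddc
Scanning for consecutive runs:
  Group 1: 'a' x 1 (positions 0-0)
  Group 2: 'e' x 4 (positions 1-4)
  Group 3: 'd' x 4 (positions 5-8)
  Group 4: 'c' x 1 (positions 9-9)
Total groups: 4

4


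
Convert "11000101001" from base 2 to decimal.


Input: "11000101001" in base 2
Positional expansion:
  Digit '1' (value 1) x 2^10 = 1024
  Digit '1' (value 1) x 2^9 = 512
  Digit '0' (value 0) x 2^8 = 0
  Digit '0' (value 0) x 2^7 = 0
  Digit '0' (value 0) x 2^6 = 0
  Digit '1' (value 1) x 2^5 = 32
  Digit '0' (value 0) x 2^4 = 0
  Digit '1' (value 1) x 2^3 = 8
  Digit '0' (value 0) x 2^2 = 0
  Digit '0' (value 0) x 2^1 = 0
  Digit '1' (value 1) x 2^0 = 1
Sum = 1577

1577
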